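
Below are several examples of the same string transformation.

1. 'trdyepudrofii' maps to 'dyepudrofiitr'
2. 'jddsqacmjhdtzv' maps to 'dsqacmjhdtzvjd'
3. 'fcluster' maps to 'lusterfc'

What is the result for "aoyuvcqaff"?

Looking at the pairs, the operation is to move the first 2 characters to the end (rotate left by 2).
"aoyuvcqaff" → "yuvcqaffao".

yuvcqaffao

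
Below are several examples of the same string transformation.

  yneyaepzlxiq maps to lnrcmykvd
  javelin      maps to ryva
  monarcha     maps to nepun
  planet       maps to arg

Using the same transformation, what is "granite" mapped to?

avgr

Rule — delete the first 3 characters, then shift every letter 13 places forward in the alphabet (wrapping around) — i.e. ROT13.
"granite" → "avgr".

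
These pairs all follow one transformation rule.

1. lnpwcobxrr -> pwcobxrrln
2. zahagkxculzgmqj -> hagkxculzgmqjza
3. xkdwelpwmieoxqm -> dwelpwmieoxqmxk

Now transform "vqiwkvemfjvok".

iwkvemfjvokvq

Looking at the pairs, the operation is to move the first 2 characters to the end (rotate left by 2).
On "vqiwkvemfjvok" that produces "iwkvemfjvokvq".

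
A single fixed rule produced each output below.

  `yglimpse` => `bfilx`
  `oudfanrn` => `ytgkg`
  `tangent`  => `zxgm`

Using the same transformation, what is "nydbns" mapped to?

ugl

Rule — delete the first 3 characters, then shift every letter 7 places backward in the alphabet (wrapping around).
On "nydbns": the first step gives "bns", and the second then gives "ugl".
(Check on "oudfanrn": → "fanrn" → "ytgkg" ✓)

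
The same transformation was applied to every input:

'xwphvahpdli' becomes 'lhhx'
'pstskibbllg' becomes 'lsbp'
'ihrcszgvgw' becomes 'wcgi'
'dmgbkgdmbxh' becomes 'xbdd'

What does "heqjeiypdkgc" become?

Rule — keep one character in every 3, starting at position 1 (positions 1st, 4th, 7th, ...), then swap the first and last characters.
"heqjeiypdkgc" → "hjyk" → "kjyh".

kjyh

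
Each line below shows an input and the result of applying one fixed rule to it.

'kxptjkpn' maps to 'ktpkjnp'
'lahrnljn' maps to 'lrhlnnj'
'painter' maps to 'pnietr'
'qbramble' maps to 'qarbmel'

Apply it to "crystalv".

Rule — swap each adjacent pair of characters (1↔2, 3↔4, ...), then delete the first character.
"crystalv" → "csyatvl".

csyatvl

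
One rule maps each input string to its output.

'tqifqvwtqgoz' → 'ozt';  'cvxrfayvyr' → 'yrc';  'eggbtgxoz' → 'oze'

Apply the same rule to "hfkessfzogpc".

Each output is the input with this applied: move the last 2 characters to the front (rotate right by 2), then keep only the first 3 characters.
Starting from "hfkessfzogpc": after the first operation, "pchfkessfzog"; after the second, "pch".

pch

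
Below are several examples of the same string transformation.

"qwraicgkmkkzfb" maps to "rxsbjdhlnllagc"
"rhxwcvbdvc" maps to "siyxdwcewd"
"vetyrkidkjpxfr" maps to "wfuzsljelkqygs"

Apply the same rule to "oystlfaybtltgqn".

The rule is to shift every letter 1 place forward in the alphabet (wrapping around).
So "oystlfaybtltgqn" becomes "pztumgbzcumuhro".

pztumgbzcumuhro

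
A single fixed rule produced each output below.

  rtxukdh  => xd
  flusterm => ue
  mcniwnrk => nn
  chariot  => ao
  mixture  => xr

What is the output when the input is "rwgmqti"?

gt

Each output is the input with this applied: keep one character in every 3, starting at position 3 (positions 3rd, 6th, 9th, ...).
Doing the same to "rwgmqti": "gt".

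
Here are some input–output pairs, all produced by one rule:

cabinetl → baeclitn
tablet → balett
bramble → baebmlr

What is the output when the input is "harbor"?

The rule is to sort the characters into alphabetical order, then swap each adjacent pair of characters (1↔2, 3↔4, ...).
Working it through for "harbor": intermediate "abhorr", final "baohrr".

baohrr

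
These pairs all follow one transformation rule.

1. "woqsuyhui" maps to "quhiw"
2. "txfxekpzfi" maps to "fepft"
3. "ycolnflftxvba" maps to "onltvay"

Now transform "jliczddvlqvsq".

The rule is to keep every other character starting from the first (positions 1st, 3rd, 5th, ...), then move the first character to the end.
Starting from "jliczddvlqvsq": after the first operation, "jizdlvq"; after the second, "izdlvqj".

izdlvqj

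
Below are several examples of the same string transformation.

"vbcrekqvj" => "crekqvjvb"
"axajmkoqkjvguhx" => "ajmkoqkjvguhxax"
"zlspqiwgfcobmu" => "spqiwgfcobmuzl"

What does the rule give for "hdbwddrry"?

bwddrryhd

The transformation: move the first 2 characters to the end (rotate left by 2).
"hdbwddrry" → "bwddrryhd".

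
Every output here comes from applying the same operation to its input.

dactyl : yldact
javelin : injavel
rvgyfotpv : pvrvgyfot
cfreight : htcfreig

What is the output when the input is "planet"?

The pattern: move the last 2 characters to the front (rotate right by 2).
"planet" → "etplan".

etplan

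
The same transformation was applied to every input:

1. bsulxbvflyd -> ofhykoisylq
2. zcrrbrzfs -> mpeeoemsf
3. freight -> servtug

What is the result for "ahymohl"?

nulzbuy

Rule — shift every letter 13 places forward in the alphabet (wrapping around) — i.e. ROT13.
Doing the same to "ahymohl": "nulzbuy".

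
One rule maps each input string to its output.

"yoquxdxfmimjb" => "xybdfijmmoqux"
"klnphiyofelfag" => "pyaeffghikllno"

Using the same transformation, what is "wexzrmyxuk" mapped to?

yzekmruwxx

Each output is the input with this applied: sort the characters into alphabetical order, then move the last 2 characters to the front (rotate right by 2).
Starting from "wexzrmyxuk": after the first operation, "ekmruwxxyz"; after the second, "yzekmruwxx".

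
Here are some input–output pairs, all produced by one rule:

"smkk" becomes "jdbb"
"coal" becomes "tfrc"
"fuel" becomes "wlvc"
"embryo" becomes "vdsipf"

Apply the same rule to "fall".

wrcc

In each case the input is transformed by: shift every letter 9 places backward in the alphabet (wrapping around).
On "fall" that produces "wrcc".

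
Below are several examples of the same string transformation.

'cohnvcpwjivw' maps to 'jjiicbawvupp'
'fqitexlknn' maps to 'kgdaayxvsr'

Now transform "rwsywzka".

Looking at the pairs, the operation is to sort the characters into reverse alphabetical order, then shift every letter 13 places forward in the alphabet (wrapping around) — i.e. ROT13.
"rwsywzka" → "zywwsrka" → "mljjfexn".
(Check on "fqitexlknn": → "xtqnnlkife" → "kgdaayxvsr" ✓)

mljjfexn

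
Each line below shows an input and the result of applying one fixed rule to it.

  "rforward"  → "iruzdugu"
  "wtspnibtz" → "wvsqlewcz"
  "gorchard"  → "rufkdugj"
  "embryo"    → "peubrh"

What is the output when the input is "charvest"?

kduyhvwf

The rule is to shift every letter 3 places forward in the alphabet (wrapping around), then move the first character to the end.
On "charvest": the first step gives "fkduyhvw", and the second then gives "kduyhvwf".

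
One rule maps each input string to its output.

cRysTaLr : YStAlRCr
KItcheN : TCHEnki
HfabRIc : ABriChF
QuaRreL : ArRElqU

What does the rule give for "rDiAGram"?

IagRAMRd

The transformation: move the first 2 characters to the end (rotate left by 2), then flip the case of every letter.
"rDiAGram" → "iAGramrD" → "IagRAMRd".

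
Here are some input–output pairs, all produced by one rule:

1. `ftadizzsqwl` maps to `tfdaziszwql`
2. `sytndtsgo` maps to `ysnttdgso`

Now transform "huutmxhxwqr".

uhtuxmxhqwr

In each case the input is transformed by: swap each adjacent pair of characters (1↔2, 3↔4, ...).
"huutmxhxwqr" → "uhtuxmxhqwr".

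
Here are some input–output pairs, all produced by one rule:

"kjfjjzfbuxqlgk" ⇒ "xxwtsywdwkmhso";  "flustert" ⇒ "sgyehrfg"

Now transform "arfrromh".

nuezsbee

The rule is to shift every letter 13 places forward in the alphabet (wrapping around) — i.e. ROT13, then take characters alternately from the front and the back (1st, last, 2nd, 2nd-last, ...).
Working it through for "arfrromh": intermediate "neseebzu", final "nuezsbee".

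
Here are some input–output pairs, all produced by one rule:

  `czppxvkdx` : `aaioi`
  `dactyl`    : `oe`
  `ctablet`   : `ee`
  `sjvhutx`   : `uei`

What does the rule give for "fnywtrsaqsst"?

The transformation: shift every letter 11 places forward in the alphabet (wrapping around), then keep only the vowels.
For "fnywtrsaqsst", step one produces "qyjhecdlbdde"; step two turns that into "ee".
(Check on "ctablet": → "nelmwpe" → "ee" ✓)

ee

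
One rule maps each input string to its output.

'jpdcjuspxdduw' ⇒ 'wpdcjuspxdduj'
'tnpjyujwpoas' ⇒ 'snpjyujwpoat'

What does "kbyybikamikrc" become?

What's happening: swap the first and last characters.
So "kbyybikamikrc" becomes "cbyybikamikrk".

cbyybikamikrk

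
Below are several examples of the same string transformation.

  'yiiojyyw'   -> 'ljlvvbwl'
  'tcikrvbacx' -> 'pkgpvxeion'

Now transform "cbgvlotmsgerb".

eopotiybgzftr

The transformation: shift every letter 13 places forward in the alphabet (wrapping around) — i.e. ROT13, then move the last 2 characters to the front (rotate right by 2).
Starting from "cbgvlotmsgerb": after the first operation, "potiybgzftreo"; after the second, "eopotiybgzftr".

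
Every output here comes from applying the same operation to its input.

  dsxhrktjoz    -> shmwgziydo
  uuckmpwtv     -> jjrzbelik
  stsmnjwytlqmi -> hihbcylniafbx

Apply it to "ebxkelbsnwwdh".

What's happening: shift every letter 11 places backward in the alphabet (wrapping around).
For "ebxkelbsnwwdh" the result is "tqmztaqhcllsw".

tqmztaqhcllsw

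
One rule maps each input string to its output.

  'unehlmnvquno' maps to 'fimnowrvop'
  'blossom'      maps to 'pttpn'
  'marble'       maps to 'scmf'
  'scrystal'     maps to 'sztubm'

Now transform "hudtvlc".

Each output is the input with this applied: shift every letter 1 place forward in the alphabet (wrapping around), then delete the first 2 characters.
Working it through for "hudtvlc": intermediate "iveuwmd", final "euwmd".

euwmd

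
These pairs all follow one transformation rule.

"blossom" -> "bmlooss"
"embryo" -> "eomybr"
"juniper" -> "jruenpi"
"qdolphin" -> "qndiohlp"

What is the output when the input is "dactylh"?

The rule is to take characters alternately from the front and the back (1st, last, 2nd, 2nd-last, ...).
Doing the same to "dactylh": "dhalcyt".

dhalcyt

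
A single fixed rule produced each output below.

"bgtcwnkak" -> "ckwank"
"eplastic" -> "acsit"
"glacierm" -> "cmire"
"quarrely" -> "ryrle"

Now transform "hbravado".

aovda

Rule — delete the first 3 characters, then take characters alternately from the front and the back (1st, last, 2nd, 2nd-last, ...).
Working it through for "hbravado": intermediate "avado", final "aovda".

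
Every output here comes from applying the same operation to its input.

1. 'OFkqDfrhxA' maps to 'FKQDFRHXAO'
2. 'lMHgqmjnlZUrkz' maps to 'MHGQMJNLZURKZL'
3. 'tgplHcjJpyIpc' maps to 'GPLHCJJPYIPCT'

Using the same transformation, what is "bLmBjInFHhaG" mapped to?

Looking at the pairs, the operation is to move the first character to the end, then convert every letter to uppercase.
Starting from "bLmBjInFHhaG": after the first operation, "LmBjInFHhaGb"; after the second, "LMBJINFHHAGB".

LMBJINFHHAGB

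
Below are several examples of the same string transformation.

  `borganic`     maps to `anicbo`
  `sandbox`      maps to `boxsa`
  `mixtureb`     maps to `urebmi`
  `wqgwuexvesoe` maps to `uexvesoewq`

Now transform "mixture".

The pattern: move the first 2 characters to the end (rotate left by 2), then delete the first 2 characters.
"mixture" → "xturemi" → "uremi".

uremi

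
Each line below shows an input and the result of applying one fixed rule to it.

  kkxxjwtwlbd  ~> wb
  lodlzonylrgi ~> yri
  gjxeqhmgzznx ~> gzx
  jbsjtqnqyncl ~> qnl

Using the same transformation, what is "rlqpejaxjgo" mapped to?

xg

Rule — keep every other character starting from the second (positions 2nd, 4th, 6th, ...), then delete the first 3 characters.
Applying both steps to "rlqpejaxjgo": "lpjxg", then "xg".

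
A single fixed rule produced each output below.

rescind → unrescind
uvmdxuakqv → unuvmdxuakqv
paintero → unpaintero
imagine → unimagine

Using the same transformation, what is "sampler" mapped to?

unsampler

Rule — prepend "un".
So "sampler" becomes "unsampler".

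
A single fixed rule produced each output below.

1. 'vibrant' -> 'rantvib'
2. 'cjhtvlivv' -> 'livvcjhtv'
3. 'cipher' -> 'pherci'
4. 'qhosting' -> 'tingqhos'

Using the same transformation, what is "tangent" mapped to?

genttan

The transformation: move the last character to the front, then move the last 3 characters to the front (rotate right by 3).
Applying both steps to "tangent": "ttangen", then "genttan".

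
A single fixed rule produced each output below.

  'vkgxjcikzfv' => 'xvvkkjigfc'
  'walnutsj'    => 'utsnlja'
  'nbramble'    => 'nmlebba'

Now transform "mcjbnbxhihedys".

What's happening: sort the characters into reverse alphabetical order, then delete the first character.
Starting from "mcjbnbxhihedys": after the first operation, "yxsnmjihhedcbb"; after the second, "xsnmjihhedcbb".

xsnmjihhedcbb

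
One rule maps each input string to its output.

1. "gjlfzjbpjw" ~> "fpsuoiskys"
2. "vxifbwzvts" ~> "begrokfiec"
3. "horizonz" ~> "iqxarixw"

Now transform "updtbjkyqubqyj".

sdymcksthzdkzh

The pattern: shift every letter 9 places forward in the alphabet (wrapping around), then move the last character to the front.
Applying that to "updtbjkyqubqyj" gives "sdymcksthzdkzh".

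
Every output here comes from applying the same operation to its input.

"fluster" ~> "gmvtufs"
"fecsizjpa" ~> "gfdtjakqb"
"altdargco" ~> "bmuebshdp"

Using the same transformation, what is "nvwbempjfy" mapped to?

owxcfnqkgz

The transformation: shift every letter 1 place forward in the alphabet (wrapping around).
"nvwbempjfy" → "owxcfnqkgz".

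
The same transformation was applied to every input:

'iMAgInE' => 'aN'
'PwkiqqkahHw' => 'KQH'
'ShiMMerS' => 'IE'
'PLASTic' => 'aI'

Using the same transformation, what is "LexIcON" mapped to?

What's happening: flip the case of every letter, then keep one character in every 3, starting at position 3 (positions 3rd, 6th, 9th, ...).
Starting from "LexIcON": after the first operation, "lEXiCon"; after the second, "Xo".

Xo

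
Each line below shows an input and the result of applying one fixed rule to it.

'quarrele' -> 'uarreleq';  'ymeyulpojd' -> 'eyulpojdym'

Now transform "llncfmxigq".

In each case the input is transformed by: move the last 3 characters to the front (rotate right by 3), then swap the front and back halves of the string.
Starting from "llncfmxigq": after the first operation, "igqllncfmx"; after the second, "ncfmxigqll".
(Check on "quarrele": → "elequarr" → "uarreleq" ✓)

ncfmxigqll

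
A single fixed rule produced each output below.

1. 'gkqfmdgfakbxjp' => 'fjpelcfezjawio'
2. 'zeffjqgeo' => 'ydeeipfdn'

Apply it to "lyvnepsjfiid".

The transformation: shift every letter 1 place backward in the alphabet (wrapping around).
So "lyvnepsjfiid" becomes "kxumdoriehhc".

kxumdoriehhc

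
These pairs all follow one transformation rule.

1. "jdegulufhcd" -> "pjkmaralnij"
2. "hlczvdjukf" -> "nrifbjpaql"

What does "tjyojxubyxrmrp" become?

The rule is to shift every letter 6 places forward in the alphabet (wrapping around).
"tjyojxubyxrmrp" → "zpeupdahedxsxv".

zpeupdahedxsxv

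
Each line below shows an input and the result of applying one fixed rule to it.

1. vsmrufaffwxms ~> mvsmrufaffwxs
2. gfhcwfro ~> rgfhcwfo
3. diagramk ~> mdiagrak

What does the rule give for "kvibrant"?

nkvibrat

The rule is to move the last character to the front, then swap the first and last characters.
"kvibrant" → "tkvibran" → "nkvibrat".
(Check on "vsmrufaffwxms": → "svsmrufaffwxm" → "mvsmrufaffwxs" ✓)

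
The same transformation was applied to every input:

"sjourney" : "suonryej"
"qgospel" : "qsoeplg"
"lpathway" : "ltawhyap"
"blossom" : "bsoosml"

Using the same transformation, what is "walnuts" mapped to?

wnltusa

In each case the input is transformed by: swap each adjacent pair of characters (1↔2, 3↔4, ...), then move the first character to the end.
"walnuts" → "wnltusa".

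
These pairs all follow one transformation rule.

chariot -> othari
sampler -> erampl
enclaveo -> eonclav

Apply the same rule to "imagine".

nemagi

Each output is the input with this applied: delete the first character, then move the last 2 characters to the front (rotate right by 2).
So "imagine" becomes "nemagi".
(Check on "enclaveo": → "nclaveo" → "eonclav" ✓)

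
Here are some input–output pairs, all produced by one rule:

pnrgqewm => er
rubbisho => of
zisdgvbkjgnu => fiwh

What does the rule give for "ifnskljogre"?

Rule — keep one character in every 3, starting at position 3 (positions 3rd, 6th, 9th, ...), then shift every letter 13 places forward in the alphabet (wrapping around) — i.e. ROT13.
For "ifnskljogre", step one produces "nlg"; step two turns that into "ayt".

ayt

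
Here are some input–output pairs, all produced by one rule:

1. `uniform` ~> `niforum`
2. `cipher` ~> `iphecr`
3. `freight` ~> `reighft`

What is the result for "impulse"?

What's happening: swap the first and last characters, then move the first character to the end.
Starting from "impulse": after the first operation, "empulsi"; after the second, "mpulsie".

mpulsie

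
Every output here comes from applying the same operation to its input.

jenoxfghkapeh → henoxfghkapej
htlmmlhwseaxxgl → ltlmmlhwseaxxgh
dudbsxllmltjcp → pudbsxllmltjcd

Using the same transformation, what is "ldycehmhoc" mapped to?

Each output is the input with this applied: swap the first and last characters.
On "ldycehmhoc" that produces "cdycehmhol".

cdycehmhol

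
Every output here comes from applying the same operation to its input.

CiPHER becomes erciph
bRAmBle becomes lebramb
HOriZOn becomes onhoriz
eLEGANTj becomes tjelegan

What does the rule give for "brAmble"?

Rule — move the last 2 characters to the front (rotate right by 2), then convert every letter to lowercase.
"brAmble" → "lebrAmb" → "lebramb".

lebramb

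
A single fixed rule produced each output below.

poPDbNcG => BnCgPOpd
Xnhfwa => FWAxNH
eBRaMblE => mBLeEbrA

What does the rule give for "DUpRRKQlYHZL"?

qLyhzlduPrrk

Each output is the input with this applied: swap the front and back halves of the string, then flip the case of every letter.
For "DUpRRKQlYHZL", step one produces "QlYHZLDUpRRK"; step two turns that into "qLyhzlduPrrk".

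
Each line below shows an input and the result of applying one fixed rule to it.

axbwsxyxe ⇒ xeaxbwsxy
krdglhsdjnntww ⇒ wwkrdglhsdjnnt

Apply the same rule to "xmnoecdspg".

pgxmnoecds

The transformation: move the last 2 characters to the front (rotate right by 2).
On "xmnoecdspg" that produces "pgxmnoecds".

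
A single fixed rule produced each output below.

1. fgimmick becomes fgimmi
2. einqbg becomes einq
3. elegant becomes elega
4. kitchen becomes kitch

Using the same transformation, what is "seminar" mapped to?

semin

The rule is to delete the last 2 characters.
Applying that to "seminar" gives "semin".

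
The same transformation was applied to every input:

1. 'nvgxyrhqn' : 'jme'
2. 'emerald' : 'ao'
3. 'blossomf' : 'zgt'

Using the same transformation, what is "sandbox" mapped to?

op

Looking at the pairs, the operation is to keep one character in every 3, starting at position 2 (positions 2nd, 5th, 8th, ...), then shift every letter 12 places backward in the alphabet (wrapping around).
On "sandbox": the first step gives "ab", and the second then gives "op".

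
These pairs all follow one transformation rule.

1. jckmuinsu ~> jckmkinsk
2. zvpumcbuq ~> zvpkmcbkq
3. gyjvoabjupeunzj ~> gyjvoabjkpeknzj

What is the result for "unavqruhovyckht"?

Rule — replace every "u" with "k".
So "unavqruhovyckht" becomes "knavqrkhovyckht".

knavqrkhovyckht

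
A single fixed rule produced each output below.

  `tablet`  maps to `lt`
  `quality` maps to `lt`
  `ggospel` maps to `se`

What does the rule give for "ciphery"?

In each case the input is transformed by: keep every other character starting from the second (positions 2nd, 4th, 6th, ...), then delete the first character.
Applying both steps to "ciphery": "ihr", then "hr".

hr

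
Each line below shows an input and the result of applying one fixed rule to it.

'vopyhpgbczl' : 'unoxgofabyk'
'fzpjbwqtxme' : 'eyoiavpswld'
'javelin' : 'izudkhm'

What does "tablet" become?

szakds

In each case the input is transformed by: shift every letter 1 place backward in the alphabet (wrapping around).
On "tablet" that produces "szakds".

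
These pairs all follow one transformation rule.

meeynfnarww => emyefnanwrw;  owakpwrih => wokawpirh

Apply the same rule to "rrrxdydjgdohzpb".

The rule is to swap each adjacent pair of characters (1↔2, 3↔4, ...).
So "rrrxdydjgdohzpb" becomes "rrxrydjddghopzb".

rrxrydjddghopzb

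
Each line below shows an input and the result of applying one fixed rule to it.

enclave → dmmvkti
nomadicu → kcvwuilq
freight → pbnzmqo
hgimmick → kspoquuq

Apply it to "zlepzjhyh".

In each case the input is transformed by: shift every letter 8 places forward in the alphabet (wrapping around), then move the last 2 characters to the front (rotate right by 2).
For "zlepzjhyh", step one produces "htmxhrpgp"; step two turns that into "gphtmxhrp".
(Check on "enclave": → "mvktidm" → "dmmvkti" ✓)

gphtmxhrp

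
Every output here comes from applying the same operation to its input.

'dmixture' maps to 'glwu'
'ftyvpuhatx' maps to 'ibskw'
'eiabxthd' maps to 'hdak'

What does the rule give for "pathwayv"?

Each output is the input with this applied: shift every letter 3 places forward in the alphabet (wrapping around), then keep every other character starting from the first (positions 1st, 3rd, 5th, ...).
Applying that to "pathwayv" gives "swzb".

swzb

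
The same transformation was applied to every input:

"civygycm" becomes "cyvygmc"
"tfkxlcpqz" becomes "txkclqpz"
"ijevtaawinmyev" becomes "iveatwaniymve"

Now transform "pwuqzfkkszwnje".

In each case the input is transformed by: swap each adjacent pair of characters (1↔2, 3↔4, ...), then delete the first character.
Applying both steps to "pwuqzfkkszwnje": "wpqufzkkzsnwej", then "pqufzkkzsnwej".

pqufzkkzsnwej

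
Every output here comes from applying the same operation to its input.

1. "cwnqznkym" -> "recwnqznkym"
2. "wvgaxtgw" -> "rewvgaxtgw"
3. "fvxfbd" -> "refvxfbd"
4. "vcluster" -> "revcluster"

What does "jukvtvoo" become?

The rule is to prepend "re".
So "jukvtvoo" becomes "rejukvtvoo".

rejukvtvoo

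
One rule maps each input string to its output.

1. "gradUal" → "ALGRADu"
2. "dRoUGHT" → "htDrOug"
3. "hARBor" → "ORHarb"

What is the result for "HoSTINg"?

nGhOsti

In each case the input is transformed by: flip the case of every letter, then move the last 2 characters to the front (rotate right by 2).
Working it through for "HoSTINg": intermediate "hOstinG", final "nGhOsti".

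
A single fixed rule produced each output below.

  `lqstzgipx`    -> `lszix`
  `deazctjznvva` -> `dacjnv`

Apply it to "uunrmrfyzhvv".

unmfzv

What's happening: keep every other character starting from the first (positions 1st, 3rd, 5th, ...).
Applying that to "uunrmrfyzhvv" gives "unmfzv".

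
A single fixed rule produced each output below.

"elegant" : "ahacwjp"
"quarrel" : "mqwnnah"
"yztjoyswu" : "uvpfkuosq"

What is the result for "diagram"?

The rule is to shift every letter 4 places backward in the alphabet (wrapping around).
Doing the same to "diagram": "zewcnwi".

zewcnwi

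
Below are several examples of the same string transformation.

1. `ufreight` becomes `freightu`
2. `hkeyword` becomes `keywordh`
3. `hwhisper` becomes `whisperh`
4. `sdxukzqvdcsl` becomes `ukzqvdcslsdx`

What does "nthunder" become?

thundern

The rule is to swap the front and back halves of the string, then move the last 3 characters to the front (rotate right by 3).
So "nthunder" becomes "thundern".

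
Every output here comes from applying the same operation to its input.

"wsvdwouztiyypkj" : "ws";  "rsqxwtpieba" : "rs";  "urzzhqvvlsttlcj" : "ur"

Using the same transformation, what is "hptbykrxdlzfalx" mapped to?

hp

In each case the input is transformed by: keep only the first 2 characters.
So "hptbykrxdlzfalx" becomes "hp".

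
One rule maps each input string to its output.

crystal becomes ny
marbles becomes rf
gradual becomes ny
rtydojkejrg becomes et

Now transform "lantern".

What's happening: shift every letter 13 places forward in the alphabet (wrapping around) — i.e. ROT13, then keep only the last 2 characters.
Working it through for "lantern": intermediate "ynagrea", final "ea".

ea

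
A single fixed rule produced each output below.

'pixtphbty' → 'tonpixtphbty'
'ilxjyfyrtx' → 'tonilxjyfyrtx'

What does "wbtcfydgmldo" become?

tonwbtcfydgmldo

Looking at the pairs, the operation is to prepend "ton".
On "wbtcfydgmldo" that produces "tonwbtcfydgmldo".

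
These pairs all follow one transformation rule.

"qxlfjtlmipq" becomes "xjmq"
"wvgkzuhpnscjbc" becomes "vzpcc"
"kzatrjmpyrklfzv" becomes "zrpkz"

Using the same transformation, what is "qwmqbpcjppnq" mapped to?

wbjn

Rule — keep one character in every 3, starting at position 2 (positions 2nd, 5th, 8th, ...).
For "qwmqbpcjppnq" the result is "wbjn".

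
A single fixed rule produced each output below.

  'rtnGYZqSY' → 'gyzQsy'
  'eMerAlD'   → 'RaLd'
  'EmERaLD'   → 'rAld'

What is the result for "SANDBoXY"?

dbOxy

In each case the input is transformed by: delete the first 3 characters, then flip the case of every letter.
On "SANDBoXY": the first step gives "DBoXY", and the second then gives "dbOxy".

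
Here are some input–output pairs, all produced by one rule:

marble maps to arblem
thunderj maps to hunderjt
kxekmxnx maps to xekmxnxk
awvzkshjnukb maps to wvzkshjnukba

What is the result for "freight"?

reightf

The rule is to move the first character to the end.
On "freight" that produces "reightf".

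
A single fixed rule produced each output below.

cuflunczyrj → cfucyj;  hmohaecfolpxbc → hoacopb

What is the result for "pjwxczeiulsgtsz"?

The pattern: keep every other character starting from the first (positions 1st, 3rd, 5th, ...).
So "pjwxczeiulsgtsz" becomes "pwceustz".

pwceustz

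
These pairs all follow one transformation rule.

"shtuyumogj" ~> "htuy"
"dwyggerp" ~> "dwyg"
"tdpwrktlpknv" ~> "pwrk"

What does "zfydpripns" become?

fydp

In each case the input is transformed by: swap the front and back halves of the string, then keep only the last 4 characters.
On "zfydpripns": the first step gives "ripnszfydp", and the second then gives "fydp".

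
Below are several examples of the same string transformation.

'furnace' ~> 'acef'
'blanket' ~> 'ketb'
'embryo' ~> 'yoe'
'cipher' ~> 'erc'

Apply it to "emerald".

alde

The pattern: move the first character to the end, then delete the first 3 characters.
Applying both steps to "emerald": "meralde", then "alde".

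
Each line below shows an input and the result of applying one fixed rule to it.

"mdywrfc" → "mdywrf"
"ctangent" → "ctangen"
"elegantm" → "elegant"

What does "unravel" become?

unrave

Looking at the pairs, the operation is to delete the last character.
On "unravel" that produces "unrave".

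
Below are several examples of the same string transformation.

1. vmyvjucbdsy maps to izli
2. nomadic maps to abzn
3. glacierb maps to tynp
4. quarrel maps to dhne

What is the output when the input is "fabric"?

snoe

Each output is the input with this applied: shift every letter 13 places forward in the alphabet (wrapping around) — i.e. ROT13, then keep only the first 4 characters.
Working it through for "fabric": intermediate "snoevp", final "snoe".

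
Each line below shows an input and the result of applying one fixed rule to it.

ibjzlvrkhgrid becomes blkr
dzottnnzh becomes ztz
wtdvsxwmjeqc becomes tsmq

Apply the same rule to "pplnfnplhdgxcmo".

pflgm

The pattern: keep one character in every 3, starting at position 2 (positions 2nd, 5th, 8th, ...).
"pplnfnplhdgxcmo" → "pflgm".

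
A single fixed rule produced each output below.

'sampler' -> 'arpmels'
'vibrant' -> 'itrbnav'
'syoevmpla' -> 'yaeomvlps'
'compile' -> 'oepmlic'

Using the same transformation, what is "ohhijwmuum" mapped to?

hmihwjumou

Rule — swap the first and last characters, then swap each adjacent pair of characters (1↔2, 3↔4, ...).
"ohhijwmuum" → "hmihwjumou".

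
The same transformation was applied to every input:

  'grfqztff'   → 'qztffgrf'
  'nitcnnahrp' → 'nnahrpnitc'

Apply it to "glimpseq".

Each output is the input with this applied: move the last character to the front, then swap the front and back halves of the string.
"glimpseq" → "mpseqgli".

mpseqgli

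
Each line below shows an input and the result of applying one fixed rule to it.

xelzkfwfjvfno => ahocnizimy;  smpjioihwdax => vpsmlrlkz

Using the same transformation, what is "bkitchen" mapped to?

The rule is to shift every letter 3 places forward in the alphabet (wrapping around), then delete the last 3 characters.
"bkitchen" → "enlwfkhq" → "enlwf".

enlwf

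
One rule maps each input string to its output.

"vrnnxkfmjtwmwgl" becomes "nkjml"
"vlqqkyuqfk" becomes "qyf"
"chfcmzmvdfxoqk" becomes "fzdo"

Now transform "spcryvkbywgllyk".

In each case the input is transformed by: keep one character in every 3, starting at position 3 (positions 3rd, 6th, 9th, ...).
So "spcryvkbywgllyk" becomes "cvylk".

cvylk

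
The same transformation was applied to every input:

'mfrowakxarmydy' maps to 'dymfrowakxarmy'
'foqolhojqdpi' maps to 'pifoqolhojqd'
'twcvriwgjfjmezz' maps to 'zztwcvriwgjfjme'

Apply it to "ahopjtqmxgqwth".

The transformation: move the last 2 characters to the front (rotate right by 2).
On "ahopjtqmxgqwth" that produces "thahopjtqmxgqw".

thahopjtqmxgqw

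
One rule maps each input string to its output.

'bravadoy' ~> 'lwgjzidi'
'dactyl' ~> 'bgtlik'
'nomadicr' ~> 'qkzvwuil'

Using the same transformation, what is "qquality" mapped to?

qbgyycit

In each case the input is transformed by: move the last 3 characters to the front (rotate right by 3), then shift every letter 8 places forward in the alphabet (wrapping around).
"qquality" → "ityqqual" → "qbgyycit".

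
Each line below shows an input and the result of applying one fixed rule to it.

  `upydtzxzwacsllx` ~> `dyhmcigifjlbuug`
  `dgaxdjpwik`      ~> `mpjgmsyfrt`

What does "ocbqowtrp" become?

What's happening: shift every letter 9 places forward in the alphabet (wrapping around).
For "ocbqowtrp" the result is "xlkzxfcay".

xlkzxfcay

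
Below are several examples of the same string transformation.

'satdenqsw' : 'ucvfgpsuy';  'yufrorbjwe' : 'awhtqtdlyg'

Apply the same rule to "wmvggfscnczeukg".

yoxiihuepebgwmi

Rule — shift every letter 2 places forward in the alphabet (wrapping around).
So "wmvggfscnczeukg" becomes "yoxiihuepebgwmi".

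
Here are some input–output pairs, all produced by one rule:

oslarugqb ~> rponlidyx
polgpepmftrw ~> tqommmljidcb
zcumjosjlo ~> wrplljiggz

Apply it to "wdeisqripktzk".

wtqponmhhffba

Rule — sort the characters into reverse alphabetical order, then shift every letter 3 places backward in the alphabet (wrapping around).
"wdeisqripktzk" → "wtqponmhhffba".
(Check on "oslarugqb": → "usrqolgba" → "rponlidyx" ✓)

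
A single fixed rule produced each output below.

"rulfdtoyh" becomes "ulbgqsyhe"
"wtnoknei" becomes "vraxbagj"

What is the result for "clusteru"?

The pattern: shift every letter 13 places forward in the alphabet (wrapping around) — i.e. ROT13, then reverse the string.
For "clusteru" the result is "hergfhyp".

hergfhyp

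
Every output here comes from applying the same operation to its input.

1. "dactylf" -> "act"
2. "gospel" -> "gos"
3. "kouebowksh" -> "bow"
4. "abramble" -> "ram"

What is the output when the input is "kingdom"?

ing

What's happening: move the last 3 characters to the front (rotate right by 3), then keep only the last 3 characters.
Applying both steps to "kingdom": "domking", then "ing".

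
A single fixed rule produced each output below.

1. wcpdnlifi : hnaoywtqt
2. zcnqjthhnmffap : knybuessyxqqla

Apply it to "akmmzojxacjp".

The pattern: shift every letter 11 places forward in the alphabet (wrapping around).
Doing the same to "akmmzojxacjp": "lvxxkzuilnua".

lvxxkzuilnua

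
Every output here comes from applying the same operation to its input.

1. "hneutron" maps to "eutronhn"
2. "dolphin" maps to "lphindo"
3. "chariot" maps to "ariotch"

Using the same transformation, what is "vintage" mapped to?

What's happening: move the first 2 characters to the end (rotate left by 2).
On "vintage" that produces "ntagevi".

ntagevi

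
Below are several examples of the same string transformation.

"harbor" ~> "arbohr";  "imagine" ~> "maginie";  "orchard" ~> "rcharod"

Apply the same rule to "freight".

reighft

The transformation: swap the first and last characters, then move the first character to the end.
Starting from "freight": after the first operation, "treighf"; after the second, "reighft".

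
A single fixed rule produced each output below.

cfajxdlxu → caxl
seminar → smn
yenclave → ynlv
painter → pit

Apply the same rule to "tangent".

tne

In each case the input is transformed by: move the last character to the front, then keep every other character starting from the second (positions 2nd, 4th, 6th, ...).
For "tangent", step one produces "ttangen"; step two turns that into "tne".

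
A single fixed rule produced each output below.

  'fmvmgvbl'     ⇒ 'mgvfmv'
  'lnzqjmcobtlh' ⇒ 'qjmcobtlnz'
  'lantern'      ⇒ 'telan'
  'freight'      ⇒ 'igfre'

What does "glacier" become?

cigla

Looking at the pairs, the operation is to delete the last 2 characters, then move the first 3 characters to the end (rotate left by 3).
"glacier" → "glaci" → "cigla".
(Check on "lnzqjmcobtlh": → "lnzqjmcobt" → "qjmcobtlnz" ✓)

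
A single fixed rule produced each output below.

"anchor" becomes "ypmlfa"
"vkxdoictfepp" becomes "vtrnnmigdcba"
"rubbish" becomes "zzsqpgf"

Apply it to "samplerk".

The pattern: shift every letter 2 places backward in the alphabet (wrapping around), then sort the characters into reverse alphabetical order.
Applying both steps to "samplerk": "qyknjcpi", then "yqpnkjic".

yqpnkjic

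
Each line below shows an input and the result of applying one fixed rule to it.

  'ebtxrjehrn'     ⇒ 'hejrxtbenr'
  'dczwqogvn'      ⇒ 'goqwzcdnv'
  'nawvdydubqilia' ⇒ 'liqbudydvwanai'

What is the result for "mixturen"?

Each output is the input with this applied: reverse the string, then move the first 2 characters to the end (rotate left by 2).
For "mixturen", step one produces "nerutxim"; step two turns that into "rutximne".

rutximne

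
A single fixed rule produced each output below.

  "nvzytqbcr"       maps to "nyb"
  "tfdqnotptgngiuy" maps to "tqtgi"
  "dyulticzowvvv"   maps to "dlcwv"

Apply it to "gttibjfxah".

Each output is the input with this applied: keep one character in every 3, starting at position 1 (positions 1st, 4th, 7th, ...).
For "gttibjfxah" the result is "gifh".

gifh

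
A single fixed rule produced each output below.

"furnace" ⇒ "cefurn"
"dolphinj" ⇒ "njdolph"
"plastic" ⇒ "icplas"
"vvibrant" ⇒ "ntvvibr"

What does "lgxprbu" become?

Looking at the pairs, the operation is to move the last 2 characters to the front (rotate right by 2), then delete the last character.
Applying both steps to "lgxprbu": "bulgxpr", then "bulgxp".

bulgxp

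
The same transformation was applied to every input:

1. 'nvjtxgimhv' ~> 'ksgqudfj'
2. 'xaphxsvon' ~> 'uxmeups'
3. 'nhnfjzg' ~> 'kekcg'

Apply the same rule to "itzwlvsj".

The transformation: delete the last 2 characters, then shift every letter 3 places backward in the alphabet (wrapping around).
On "itzwlvsj": the first step gives "itzwlv", and the second then gives "fqwtis".

fqwtis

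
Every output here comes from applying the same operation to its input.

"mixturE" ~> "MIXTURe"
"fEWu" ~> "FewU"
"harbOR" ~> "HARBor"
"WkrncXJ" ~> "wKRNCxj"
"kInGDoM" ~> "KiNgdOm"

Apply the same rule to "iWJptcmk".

Rule — flip the case of every letter.
Doing the same to "iWJptcmk": "IwjPTCMK".

IwjPTCMK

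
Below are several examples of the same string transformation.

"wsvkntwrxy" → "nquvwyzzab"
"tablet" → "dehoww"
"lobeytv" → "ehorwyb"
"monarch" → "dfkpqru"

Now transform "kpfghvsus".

Looking at the pairs, the operation is to sort the characters into alphabetical order, then shift every letter 3 places forward in the alphabet (wrapping around).
Applying both steps to "kpfghvsus": "fghkpssuv", then "ijknsvvxy".

ijknsvvxy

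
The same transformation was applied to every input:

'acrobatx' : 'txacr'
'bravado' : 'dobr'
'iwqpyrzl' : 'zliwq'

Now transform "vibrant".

ntvi

The transformation: move the last 2 characters to the front (rotate right by 2), then delete the last 3 characters.
"vibrant" → "ntvibra" → "ntvi".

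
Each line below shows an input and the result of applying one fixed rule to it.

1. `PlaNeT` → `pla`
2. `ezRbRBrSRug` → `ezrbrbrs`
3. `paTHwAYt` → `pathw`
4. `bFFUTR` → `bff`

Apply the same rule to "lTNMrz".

The rule is to delete the last 3 characters, then convert every letter to lowercase.
For "lTNMrz", step one produces "lTN"; step two turns that into "ltn".

ltn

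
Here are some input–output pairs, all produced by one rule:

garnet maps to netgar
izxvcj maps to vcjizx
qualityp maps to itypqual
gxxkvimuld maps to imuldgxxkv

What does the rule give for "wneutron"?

tronwneu

The transformation: swap the front and back halves of the string.
"wneutron" → "tronwneu".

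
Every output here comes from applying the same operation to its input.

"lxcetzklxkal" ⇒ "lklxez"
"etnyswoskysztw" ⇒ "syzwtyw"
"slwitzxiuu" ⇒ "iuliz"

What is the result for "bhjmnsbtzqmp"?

tqphms

The transformation: keep every other character starting from the second (positions 2nd, 4th, 6th, ...), then move the first 3 characters to the end (rotate left by 3).
"bhjmnsbtzqmp" → "tqphms".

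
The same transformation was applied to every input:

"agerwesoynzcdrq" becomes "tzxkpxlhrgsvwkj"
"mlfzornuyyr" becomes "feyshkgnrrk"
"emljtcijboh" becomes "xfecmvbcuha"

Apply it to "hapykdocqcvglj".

atirdwhvjvozec

Looking at the pairs, the operation is to shift every letter 7 places backward in the alphabet (wrapping around).
Doing the same to "hapykdocqcvglj": "atirdwhvjvozec".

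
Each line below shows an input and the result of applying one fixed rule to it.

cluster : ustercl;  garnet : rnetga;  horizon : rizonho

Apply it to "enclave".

claveen

What's happening: move the first 2 characters to the end (rotate left by 2).
On "enclave" that produces "claveen".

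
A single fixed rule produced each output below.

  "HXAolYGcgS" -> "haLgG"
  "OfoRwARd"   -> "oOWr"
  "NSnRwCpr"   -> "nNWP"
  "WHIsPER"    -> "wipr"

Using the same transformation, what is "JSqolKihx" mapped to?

The pattern: flip the case of every letter, then keep every other character starting from the first (positions 1st, 3rd, 5th, ...).
For "JSqolKihx", step one produces "jsQOLkIHX"; step two turns that into "jQLIX".

jQLIX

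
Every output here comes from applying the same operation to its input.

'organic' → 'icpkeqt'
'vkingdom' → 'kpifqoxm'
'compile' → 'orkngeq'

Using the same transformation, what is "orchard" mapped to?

In each case the input is transformed by: move the first 2 characters to the end (rotate left by 2), then shift every letter 2 places forward in the alphabet (wrapping around).
For "orchard" the result is "ejctfqt".

ejctfqt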